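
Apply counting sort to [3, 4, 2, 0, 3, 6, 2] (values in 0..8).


Count array: [1, 0, 2, 2, 1, 0, 1, 0, 0]
Reconstruct: [0, 2, 2, 3, 3, 4, 6]


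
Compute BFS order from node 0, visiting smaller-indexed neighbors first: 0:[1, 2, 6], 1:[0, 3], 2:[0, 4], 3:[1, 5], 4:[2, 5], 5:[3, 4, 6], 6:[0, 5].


BFS queue: start with [0]
Visit order: [0, 1, 2, 6, 3, 4, 5]


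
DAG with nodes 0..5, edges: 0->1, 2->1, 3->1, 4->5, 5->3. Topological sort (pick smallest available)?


Kahn's algorithm, process smallest node first
Order: [0, 2, 4, 5, 3, 1]


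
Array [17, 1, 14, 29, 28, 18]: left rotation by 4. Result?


Left rotate by 4: [28, 18, 17, 1, 14, 29]


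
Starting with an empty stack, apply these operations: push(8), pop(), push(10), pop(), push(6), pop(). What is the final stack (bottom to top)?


push(8) -> [8]
pop() returns 8 -> []
push(10) -> [10]
pop() returns 10 -> []
push(6) -> [6]
pop() returns 6 -> []
Final stack (bottom to top): []


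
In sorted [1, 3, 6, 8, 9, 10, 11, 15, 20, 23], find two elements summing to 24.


Two pointers: lo=0, hi=9
Found pair: (1, 23) summing to 24


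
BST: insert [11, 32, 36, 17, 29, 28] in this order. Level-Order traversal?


Root = 11; build tree by BST insertion.
Level-Order traversal: [11, 32, 17, 36, 29, 28]


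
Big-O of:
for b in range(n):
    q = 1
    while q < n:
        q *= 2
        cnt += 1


Per nesting level: O(n) * O(log n) = O(n log n)
Complexity: O(n log n)


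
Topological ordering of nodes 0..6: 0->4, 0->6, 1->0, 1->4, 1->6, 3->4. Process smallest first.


Kahn's algorithm, process smallest node first
Order: [1, 0, 2, 3, 4, 5, 6]


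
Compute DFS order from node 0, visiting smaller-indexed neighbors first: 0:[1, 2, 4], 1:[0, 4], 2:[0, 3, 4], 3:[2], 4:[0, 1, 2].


DFS stack-based: start with [0]
Visit order: [0, 1, 4, 2, 3]


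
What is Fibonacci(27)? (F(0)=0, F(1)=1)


F(n)=F(n-1)+F(n-2)
...F(25)=75025, F(26)=121393, F(27)=196418


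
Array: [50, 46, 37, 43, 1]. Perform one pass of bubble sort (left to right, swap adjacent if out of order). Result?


After one pass: [46, 37, 43, 1, 50]


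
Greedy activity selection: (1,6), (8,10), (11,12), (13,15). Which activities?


Greedy: pick earliest-ending, then skip overlaps.
Selected (4 activities): [(1, 6), (8, 10), (11, 12), (13, 15)]


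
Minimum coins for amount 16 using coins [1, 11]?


dp[0]=0; dp[i]=1+min(dp[i-c] for c in coins)
...dp[11]=1, dp[12]=2, dp[13]=3, dp[14]=4, dp[15]=5, dp[16]=6
Minimum coins for 16 = 6


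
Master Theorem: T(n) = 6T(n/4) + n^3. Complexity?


a=6, b=4, c=3. log_4(6)=1.292 < c=3. Case 3: O(n^c) = O(n^3)
Complexity: O(n^3)


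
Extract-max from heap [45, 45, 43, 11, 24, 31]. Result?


Max = 45
Replace root with last, heapify down
Resulting heap: [45, 31, 43, 11, 24]


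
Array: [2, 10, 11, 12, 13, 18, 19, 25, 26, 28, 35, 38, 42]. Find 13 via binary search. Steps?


Search for 13:
[0,12] mid=6 arr[6]=19
[0,5] mid=2 arr[2]=11
[3,5] mid=4 arr[4]=13
Total: 3 comparisons


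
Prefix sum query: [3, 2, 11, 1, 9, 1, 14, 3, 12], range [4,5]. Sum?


Prefix sums: [0, 3, 5, 16, 17, 26, 27, 41, 44, 56]
Sum[4..5] = prefix[6] - prefix[4] = 27 - 17 = 10


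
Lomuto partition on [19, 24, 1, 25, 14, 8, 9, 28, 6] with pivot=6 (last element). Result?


Elements <= 6 go left of pivot.
Result: [1, 6, 19, 25, 14, 8, 9, 28, 24], pivot at index 1


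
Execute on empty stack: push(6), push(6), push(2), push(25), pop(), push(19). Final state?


push(6) -> [6]
push(6) -> [6, 6]
push(2) -> [6, 6, 2]
push(25) -> [6, 6, 2, 25]
pop() returns 25 -> [6, 6, 2]
push(19) -> [6, 6, 2, 19]
Final stack (bottom to top): [6, 6, 2, 19]


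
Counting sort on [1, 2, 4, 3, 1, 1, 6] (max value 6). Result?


Count array: [0, 3, 1, 1, 1, 0, 1]
Reconstruct: [1, 1, 1, 2, 3, 4, 6]


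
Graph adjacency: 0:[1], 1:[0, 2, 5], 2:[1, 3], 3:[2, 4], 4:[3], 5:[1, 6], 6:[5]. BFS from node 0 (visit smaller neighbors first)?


BFS queue: start with [0]
Visit order: [0, 1, 2, 5, 3, 6, 4]


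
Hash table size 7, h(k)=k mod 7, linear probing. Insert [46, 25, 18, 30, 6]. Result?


Insertions: 46->slot 4; 25->slot 5; 18->slot 6; 30->slot 2; 6->slot 0
Table: [6, None, 30, None, 46, 25, 18]


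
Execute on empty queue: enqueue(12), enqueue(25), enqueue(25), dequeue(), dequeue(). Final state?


enqueue(12) -> [12]
enqueue(25) -> [12, 25]
enqueue(25) -> [12, 25, 25]
dequeue() returns 12 -> [25, 25]
dequeue() returns 25 -> [25]
Final queue (front to back): [25]


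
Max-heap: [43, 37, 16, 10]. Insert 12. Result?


Append 12: [43, 37, 16, 10, 12]
Bubble up: no swaps needed
Result: [43, 37, 16, 10, 12]


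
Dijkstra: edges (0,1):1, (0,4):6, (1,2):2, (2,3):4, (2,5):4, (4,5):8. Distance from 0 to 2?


Dijkstra from 0:
Distances: {0: 0, 1: 1, 2: 3, 3: 7, 4: 6, 5: 7}
Shortest distance to 2 = 3, path = [0, 1, 2]


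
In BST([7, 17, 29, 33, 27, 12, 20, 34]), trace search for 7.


BST root = 7
Search for 7: compare at each node
Path: [7]


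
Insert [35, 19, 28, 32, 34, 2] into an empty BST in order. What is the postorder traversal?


Root = 35; build tree by BST insertion.
Postorder traversal: [2, 34, 32, 28, 19, 35]


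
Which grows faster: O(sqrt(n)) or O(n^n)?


sublinear grows slower than n^n
O(sqrt(n)) is asymptotically smaller; O(n^n) grows faster


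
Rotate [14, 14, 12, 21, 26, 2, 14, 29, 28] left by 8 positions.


Left rotate by 8: [28, 14, 14, 12, 21, 26, 2, 14, 29]


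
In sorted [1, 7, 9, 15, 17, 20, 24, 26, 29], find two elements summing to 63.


Two pointers: lo=0, hi=8
No pair sums to 63


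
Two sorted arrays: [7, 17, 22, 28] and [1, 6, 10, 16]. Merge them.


Compare heads, take smaller each step.
Merged: [1, 6, 7, 10, 16, 17, 22, 28]


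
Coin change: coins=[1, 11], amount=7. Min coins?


dp[0]=0; dp[i]=1+min(dp[i-c] for c in coins)
...dp[2]=2, dp[3]=3, dp[4]=4, dp[5]=5, dp[6]=6, dp[7]=7
Minimum coins for 7 = 7


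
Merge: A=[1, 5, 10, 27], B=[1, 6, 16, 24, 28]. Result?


Compare heads, take smaller each step.
Merged: [1, 1, 5, 6, 10, 16, 24, 27, 28]


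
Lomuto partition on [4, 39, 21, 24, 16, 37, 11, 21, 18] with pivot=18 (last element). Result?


Elements <= 18 go left of pivot.
Result: [4, 16, 11, 18, 39, 37, 21, 21, 24], pivot at index 3


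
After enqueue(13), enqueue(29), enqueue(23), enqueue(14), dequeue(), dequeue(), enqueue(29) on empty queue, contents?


enqueue(13) -> [13]
enqueue(29) -> [13, 29]
enqueue(23) -> [13, 29, 23]
enqueue(14) -> [13, 29, 23, 14]
dequeue() returns 13 -> [29, 23, 14]
dequeue() returns 29 -> [23, 14]
enqueue(29) -> [23, 14, 29]
Final queue (front to back): [23, 14, 29]


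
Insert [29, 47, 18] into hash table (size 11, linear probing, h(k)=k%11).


Insertions: 29->slot 7; 47->slot 3; 18->slot 8
Table: [None, None, None, 47, None, None, None, 29, 18, None, None]


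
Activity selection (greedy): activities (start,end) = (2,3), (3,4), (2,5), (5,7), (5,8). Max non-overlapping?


Greedy: pick earliest-ending, then skip overlaps.
Selected (3 activities): [(2, 3), (3, 4), (5, 7)]


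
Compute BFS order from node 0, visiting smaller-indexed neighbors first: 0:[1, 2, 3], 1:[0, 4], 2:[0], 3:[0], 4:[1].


BFS queue: start with [0]
Visit order: [0, 1, 2, 3, 4]


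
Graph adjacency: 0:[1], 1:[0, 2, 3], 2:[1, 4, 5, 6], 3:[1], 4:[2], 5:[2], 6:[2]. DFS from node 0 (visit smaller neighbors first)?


DFS stack-based: start with [0]
Visit order: [0, 1, 2, 4, 5, 6, 3]


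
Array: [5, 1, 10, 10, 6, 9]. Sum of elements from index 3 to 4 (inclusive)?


Prefix sums: [0, 5, 6, 16, 26, 32, 41]
Sum[3..4] = prefix[5] - prefix[3] = 32 - 16 = 16


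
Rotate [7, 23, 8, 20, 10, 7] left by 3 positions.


Left rotate by 3: [20, 10, 7, 7, 23, 8]


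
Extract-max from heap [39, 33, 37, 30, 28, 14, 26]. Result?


Max = 39
Replace root with last, heapify down
Resulting heap: [37, 33, 26, 30, 28, 14]


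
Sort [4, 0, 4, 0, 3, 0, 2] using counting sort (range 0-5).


Count array: [3, 0, 1, 1, 2, 0]
Reconstruct: [0, 0, 0, 2, 3, 4, 4]


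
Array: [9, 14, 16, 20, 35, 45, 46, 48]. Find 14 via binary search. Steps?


Search for 14:
[0,7] mid=3 arr[3]=20
[0,2] mid=1 arr[1]=14
Total: 2 comparisons


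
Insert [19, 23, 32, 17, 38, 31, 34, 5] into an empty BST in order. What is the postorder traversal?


Root = 19; build tree by BST insertion.
Postorder traversal: [5, 17, 31, 34, 38, 32, 23, 19]


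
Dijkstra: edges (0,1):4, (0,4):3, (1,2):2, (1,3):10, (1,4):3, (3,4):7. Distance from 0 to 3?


Dijkstra from 0:
Distances: {0: 0, 1: 4, 2: 6, 3: 10, 4: 3}
Shortest distance to 3 = 10, path = [0, 4, 3]


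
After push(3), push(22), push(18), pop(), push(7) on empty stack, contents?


push(3) -> [3]
push(22) -> [3, 22]
push(18) -> [3, 22, 18]
pop() returns 18 -> [3, 22]
push(7) -> [3, 22, 7]
Final stack (bottom to top): [3, 22, 7]


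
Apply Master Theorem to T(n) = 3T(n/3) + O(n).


a=3, b=3, c=1. log_3(3)=1 = c=1. Case 2: O(n^c log n) = O(n log n)
Complexity: O(n log n)


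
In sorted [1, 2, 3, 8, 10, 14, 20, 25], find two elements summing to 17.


Two pointers: lo=0, hi=7
Found pair: (3, 14) summing to 17


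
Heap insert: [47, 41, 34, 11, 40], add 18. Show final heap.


Append 18: [47, 41, 34, 11, 40, 18]
Bubble up: no swaps needed
Result: [47, 41, 34, 11, 40, 18]


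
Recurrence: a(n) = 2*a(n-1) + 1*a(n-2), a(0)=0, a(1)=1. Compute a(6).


Build bottom-up:
...a(4)=12, a(5)=29, a(6)=2*29+1*12=70


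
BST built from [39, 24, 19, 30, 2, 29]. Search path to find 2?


BST root = 39
Search for 2: compare at each node
Path: [39, 24, 19, 2]


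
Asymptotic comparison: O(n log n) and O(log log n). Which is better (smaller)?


double-logarithmic grows slower than linearithmic
O(log log n) is asymptotically smaller; O(n log n) grows faster


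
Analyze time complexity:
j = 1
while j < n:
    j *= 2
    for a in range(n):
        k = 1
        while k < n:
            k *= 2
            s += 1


Per nesting level: O(log n) * O(n) * O(log n) = O(n (log n)^2)
Complexity: O(n (log n)^2)


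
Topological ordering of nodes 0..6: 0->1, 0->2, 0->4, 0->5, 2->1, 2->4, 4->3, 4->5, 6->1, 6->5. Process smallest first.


Kahn's algorithm, process smallest node first
Order: [0, 2, 4, 3, 6, 1, 5]


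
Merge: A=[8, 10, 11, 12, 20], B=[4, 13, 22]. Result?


Compare heads, take smaller each step.
Merged: [4, 8, 10, 11, 12, 13, 20, 22]


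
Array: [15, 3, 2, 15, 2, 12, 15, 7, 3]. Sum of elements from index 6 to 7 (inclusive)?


Prefix sums: [0, 15, 18, 20, 35, 37, 49, 64, 71, 74]
Sum[6..7] = prefix[8] - prefix[6] = 71 - 49 = 22


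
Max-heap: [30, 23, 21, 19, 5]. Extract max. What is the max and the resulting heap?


Max = 30
Replace root with last, heapify down
Resulting heap: [23, 19, 21, 5]


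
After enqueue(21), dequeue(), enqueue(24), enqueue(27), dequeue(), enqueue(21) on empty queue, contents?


enqueue(21) -> [21]
dequeue() returns 21 -> []
enqueue(24) -> [24]
enqueue(27) -> [24, 27]
dequeue() returns 24 -> [27]
enqueue(21) -> [27, 21]
Final queue (front to back): [27, 21]


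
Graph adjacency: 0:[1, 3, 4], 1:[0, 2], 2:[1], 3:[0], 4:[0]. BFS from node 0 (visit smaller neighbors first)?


BFS queue: start with [0]
Visit order: [0, 1, 3, 4, 2]


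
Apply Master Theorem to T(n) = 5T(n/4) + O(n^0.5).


a=5, b=4, c=0.5. log_4(5)=1.161 > c=0.5. Case 1: O(n^log_b(a)) = O(n^1.161)
Complexity: O(n^1.161)


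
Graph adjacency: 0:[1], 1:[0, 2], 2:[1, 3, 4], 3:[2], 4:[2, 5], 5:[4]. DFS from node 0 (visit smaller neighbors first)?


DFS stack-based: start with [0]
Visit order: [0, 1, 2, 3, 4, 5]


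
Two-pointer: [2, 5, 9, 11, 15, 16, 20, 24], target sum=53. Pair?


Two pointers: lo=0, hi=7
No pair sums to 53


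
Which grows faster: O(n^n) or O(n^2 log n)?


n^2 log n grows slower than n^n
O(n^2 log n) is asymptotically smaller; O(n^n) grows faster


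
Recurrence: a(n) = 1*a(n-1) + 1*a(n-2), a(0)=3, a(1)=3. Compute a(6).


Build bottom-up:
...a(4)=15, a(5)=24, a(6)=1*24+1*15=39


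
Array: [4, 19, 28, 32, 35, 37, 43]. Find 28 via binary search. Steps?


Search for 28:
[0,6] mid=3 arr[3]=32
[0,2] mid=1 arr[1]=19
[2,2] mid=2 arr[2]=28
Total: 3 comparisons


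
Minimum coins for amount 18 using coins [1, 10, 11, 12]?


dp[0]=0; dp[i]=1+min(dp[i-c] for c in coins)
...dp[13]=2, dp[14]=3, dp[15]=4, dp[16]=5, dp[17]=6, dp[18]=7
Minimum coins for 18 = 7


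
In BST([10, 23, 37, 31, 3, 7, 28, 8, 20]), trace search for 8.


BST root = 10
Search for 8: compare at each node
Path: [10, 3, 7, 8]


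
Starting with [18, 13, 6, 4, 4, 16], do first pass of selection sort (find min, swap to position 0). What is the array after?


After one pass: [4, 13, 6, 18, 4, 16]


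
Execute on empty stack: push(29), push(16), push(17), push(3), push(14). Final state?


push(29) -> [29]
push(16) -> [29, 16]
push(17) -> [29, 16, 17]
push(3) -> [29, 16, 17, 3]
push(14) -> [29, 16, 17, 3, 14]
Final stack (bottom to top): [29, 16, 17, 3, 14]


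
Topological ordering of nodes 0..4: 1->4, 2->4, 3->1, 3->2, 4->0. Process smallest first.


Kahn's algorithm, process smallest node first
Order: [3, 1, 2, 4, 0]


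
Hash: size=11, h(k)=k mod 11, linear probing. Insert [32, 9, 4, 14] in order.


Insertions: 32->slot 10; 9->slot 9; 4->slot 4; 14->slot 3
Table: [None, None, None, 14, 4, None, None, None, None, 9, 32]


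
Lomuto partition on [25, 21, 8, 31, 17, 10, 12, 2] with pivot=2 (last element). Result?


Elements <= 2 go left of pivot.
Result: [2, 21, 8, 31, 17, 10, 12, 25], pivot at index 0


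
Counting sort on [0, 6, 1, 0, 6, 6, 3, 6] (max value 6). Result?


Count array: [2, 1, 0, 1, 0, 0, 4]
Reconstruct: [0, 0, 1, 3, 6, 6, 6, 6]


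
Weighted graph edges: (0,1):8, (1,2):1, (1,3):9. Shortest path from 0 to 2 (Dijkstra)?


Dijkstra from 0:
Distances: {0: 0, 1: 8, 2: 9, 3: 17}
Shortest distance to 2 = 9, path = [0, 1, 2]


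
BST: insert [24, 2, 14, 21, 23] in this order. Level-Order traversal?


Root = 24; build tree by BST insertion.
Level-Order traversal: [24, 2, 14, 21, 23]


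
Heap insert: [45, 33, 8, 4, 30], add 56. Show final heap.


Append 56: [45, 33, 8, 4, 30, 56]
Bubble up: swap idx 5(56) with idx 2(8); swap idx 2(56) with idx 0(45)
Result: [56, 33, 45, 4, 30, 8]


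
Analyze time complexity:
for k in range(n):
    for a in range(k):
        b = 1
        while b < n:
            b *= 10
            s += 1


Per nesting level: O(n) * O(n) [triangular over k] * O(log n) = O(n^2 log n)
Complexity: O(n^2 log n)


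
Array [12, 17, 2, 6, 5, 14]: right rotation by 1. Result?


Right rotate by 1: [14, 12, 17, 2, 6, 5]


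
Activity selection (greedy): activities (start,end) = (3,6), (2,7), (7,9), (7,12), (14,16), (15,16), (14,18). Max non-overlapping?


Greedy: pick earliest-ending, then skip overlaps.
Selected (3 activities): [(3, 6), (7, 9), (14, 16)]


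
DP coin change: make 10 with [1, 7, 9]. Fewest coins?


dp[0]=0; dp[i]=1+min(dp[i-c] for c in coins)
...dp[5]=5, dp[6]=6, dp[7]=1, dp[8]=2, dp[9]=1, dp[10]=2
Minimum coins for 10 = 2


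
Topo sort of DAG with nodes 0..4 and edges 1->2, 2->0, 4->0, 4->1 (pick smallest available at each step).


Kahn's algorithm, process smallest node first
Order: [3, 4, 1, 2, 0]


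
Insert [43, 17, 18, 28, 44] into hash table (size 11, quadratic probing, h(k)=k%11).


Insertions: 43->slot 10; 17->slot 6; 18->slot 7; 28->slot 4; 44->slot 0
Table: [44, None, None, None, 28, None, 17, 18, None, None, 43]


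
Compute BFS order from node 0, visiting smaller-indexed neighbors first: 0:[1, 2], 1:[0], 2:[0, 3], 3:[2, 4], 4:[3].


BFS queue: start with [0]
Visit order: [0, 1, 2, 3, 4]


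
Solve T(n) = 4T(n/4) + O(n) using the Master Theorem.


a=4, b=4, c=1. log_4(4)=1 = c=1. Case 2: O(n^c log n) = O(n log n)
Complexity: O(n log n)


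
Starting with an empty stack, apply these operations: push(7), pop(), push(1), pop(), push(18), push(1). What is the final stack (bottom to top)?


push(7) -> [7]
pop() returns 7 -> []
push(1) -> [1]
pop() returns 1 -> []
push(18) -> [18]
push(1) -> [18, 1]
Final stack (bottom to top): [18, 1]


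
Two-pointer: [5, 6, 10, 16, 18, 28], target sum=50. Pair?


Two pointers: lo=0, hi=5
No pair sums to 50


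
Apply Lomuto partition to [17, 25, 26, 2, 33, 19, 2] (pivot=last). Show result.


Elements <= 2 go left of pivot.
Result: [2, 2, 26, 17, 33, 19, 25], pivot at index 1


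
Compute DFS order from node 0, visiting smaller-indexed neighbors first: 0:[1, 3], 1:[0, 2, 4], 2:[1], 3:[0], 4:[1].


DFS stack-based: start with [0]
Visit order: [0, 1, 2, 4, 3]


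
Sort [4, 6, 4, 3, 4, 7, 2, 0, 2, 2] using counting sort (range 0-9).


Count array: [1, 0, 3, 1, 3, 0, 1, 1, 0, 0]
Reconstruct: [0, 2, 2, 2, 3, 4, 4, 4, 6, 7]


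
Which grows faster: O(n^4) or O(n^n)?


quartic grows slower than n^n
O(n^4) is asymptotically smaller; O(n^n) grows faster


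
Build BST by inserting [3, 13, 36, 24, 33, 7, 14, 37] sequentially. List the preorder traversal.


Root = 3; build tree by BST insertion.
Preorder traversal: [3, 13, 7, 36, 24, 14, 33, 37]


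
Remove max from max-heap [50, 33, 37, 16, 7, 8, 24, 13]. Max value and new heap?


Max = 50
Replace root with last, heapify down
Resulting heap: [37, 33, 24, 16, 7, 8, 13]


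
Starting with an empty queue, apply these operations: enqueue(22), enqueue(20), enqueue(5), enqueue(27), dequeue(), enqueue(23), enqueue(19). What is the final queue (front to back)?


enqueue(22) -> [22]
enqueue(20) -> [22, 20]
enqueue(5) -> [22, 20, 5]
enqueue(27) -> [22, 20, 5, 27]
dequeue() returns 22 -> [20, 5, 27]
enqueue(23) -> [20, 5, 27, 23]
enqueue(19) -> [20, 5, 27, 23, 19]
Final queue (front to back): [20, 5, 27, 23, 19]


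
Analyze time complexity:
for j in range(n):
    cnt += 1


Per nesting level: O(n) = O(n)
Complexity: O(n)


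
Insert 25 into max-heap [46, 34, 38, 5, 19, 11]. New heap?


Append 25: [46, 34, 38, 5, 19, 11, 25]
Bubble up: no swaps needed
Result: [46, 34, 38, 5, 19, 11, 25]


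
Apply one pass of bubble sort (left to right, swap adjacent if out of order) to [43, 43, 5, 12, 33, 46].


After one pass: [43, 5, 12, 33, 43, 46]


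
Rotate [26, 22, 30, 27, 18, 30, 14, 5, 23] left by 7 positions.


Left rotate by 7: [5, 23, 26, 22, 30, 27, 18, 30, 14]


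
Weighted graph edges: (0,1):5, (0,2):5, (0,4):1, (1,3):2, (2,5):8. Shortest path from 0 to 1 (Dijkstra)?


Dijkstra from 0:
Distances: {0: 0, 1: 5, 2: 5, 3: 7, 4: 1, 5: 13}
Shortest distance to 1 = 5, path = [0, 1]


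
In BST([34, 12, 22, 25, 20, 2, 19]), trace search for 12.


BST root = 34
Search for 12: compare at each node
Path: [34, 12]


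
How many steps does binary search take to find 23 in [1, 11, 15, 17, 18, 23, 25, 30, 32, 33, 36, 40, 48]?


Search for 23:
[0,12] mid=6 arr[6]=25
[0,5] mid=2 arr[2]=15
[3,5] mid=4 arr[4]=18
[5,5] mid=5 arr[5]=23
Total: 4 comparisons


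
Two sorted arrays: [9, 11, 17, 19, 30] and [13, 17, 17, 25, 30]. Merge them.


Compare heads, take smaller each step.
Merged: [9, 11, 13, 17, 17, 17, 19, 25, 30, 30]


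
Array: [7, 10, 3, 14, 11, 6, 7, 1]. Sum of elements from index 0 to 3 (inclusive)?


Prefix sums: [0, 7, 17, 20, 34, 45, 51, 58, 59]
Sum[0..3] = prefix[4] - prefix[0] = 34 - 0 = 34


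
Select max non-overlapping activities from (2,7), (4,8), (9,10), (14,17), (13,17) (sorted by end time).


Greedy: pick earliest-ending, then skip overlaps.
Selected (3 activities): [(2, 7), (9, 10), (14, 17)]


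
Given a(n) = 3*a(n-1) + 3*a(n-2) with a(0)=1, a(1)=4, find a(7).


Build bottom-up:
...a(5)=819, a(6)=3105, a(7)=3*3105+3*819=11772


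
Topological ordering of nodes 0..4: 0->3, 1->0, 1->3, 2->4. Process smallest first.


Kahn's algorithm, process smallest node first
Order: [1, 0, 2, 3, 4]


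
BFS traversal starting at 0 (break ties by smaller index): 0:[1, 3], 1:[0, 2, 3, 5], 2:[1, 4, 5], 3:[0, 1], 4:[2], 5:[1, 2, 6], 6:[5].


BFS queue: start with [0]
Visit order: [0, 1, 3, 2, 5, 4, 6]


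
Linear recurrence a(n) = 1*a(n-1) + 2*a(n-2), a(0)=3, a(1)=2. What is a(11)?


Build bottom-up:
...a(9)=852, a(10)=1708, a(11)=1*1708+2*852=3412


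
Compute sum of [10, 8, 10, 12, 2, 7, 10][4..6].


Prefix sums: [0, 10, 18, 28, 40, 42, 49, 59]
Sum[4..6] = prefix[7] - prefix[4] = 59 - 40 = 19


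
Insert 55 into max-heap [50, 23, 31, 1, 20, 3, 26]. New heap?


Append 55: [50, 23, 31, 1, 20, 3, 26, 55]
Bubble up: swap idx 7(55) with idx 3(1); swap idx 3(55) with idx 1(23); swap idx 1(55) with idx 0(50)
Result: [55, 50, 31, 23, 20, 3, 26, 1]


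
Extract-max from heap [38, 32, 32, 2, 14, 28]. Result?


Max = 38
Replace root with last, heapify down
Resulting heap: [32, 28, 32, 2, 14]


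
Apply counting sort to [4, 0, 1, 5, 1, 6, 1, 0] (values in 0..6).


Count array: [2, 3, 0, 0, 1, 1, 1]
Reconstruct: [0, 0, 1, 1, 1, 4, 5, 6]


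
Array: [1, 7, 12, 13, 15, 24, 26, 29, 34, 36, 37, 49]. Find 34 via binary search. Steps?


Search for 34:
[0,11] mid=5 arr[5]=24
[6,11] mid=8 arr[8]=34
Total: 2 comparisons


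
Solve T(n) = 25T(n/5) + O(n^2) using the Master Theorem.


a=25, b=5, c=2. log_5(25)=2 = c=2. Case 2: O(n^c log n) = O(n^2 log n)
Complexity: O(n^2 log n)


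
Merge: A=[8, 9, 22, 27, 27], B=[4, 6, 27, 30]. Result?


Compare heads, take smaller each step.
Merged: [4, 6, 8, 9, 22, 27, 27, 27, 30]


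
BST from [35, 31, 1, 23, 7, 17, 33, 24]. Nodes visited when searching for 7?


BST root = 35
Search for 7: compare at each node
Path: [35, 31, 1, 23, 7]


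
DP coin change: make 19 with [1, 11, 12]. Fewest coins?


dp[0]=0; dp[i]=1+min(dp[i-c] for c in coins)
...dp[14]=3, dp[15]=4, dp[16]=5, dp[17]=6, dp[18]=7, dp[19]=8
Minimum coins for 19 = 8


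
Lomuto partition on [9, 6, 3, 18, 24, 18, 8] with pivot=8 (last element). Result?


Elements <= 8 go left of pivot.
Result: [6, 3, 8, 18, 24, 18, 9], pivot at index 2


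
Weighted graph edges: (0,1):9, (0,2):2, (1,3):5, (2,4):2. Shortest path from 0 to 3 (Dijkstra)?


Dijkstra from 0:
Distances: {0: 0, 1: 9, 2: 2, 3: 14, 4: 4}
Shortest distance to 3 = 14, path = [0, 1, 3]


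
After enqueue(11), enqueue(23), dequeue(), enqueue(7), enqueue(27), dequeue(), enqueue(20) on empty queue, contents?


enqueue(11) -> [11]
enqueue(23) -> [11, 23]
dequeue() returns 11 -> [23]
enqueue(7) -> [23, 7]
enqueue(27) -> [23, 7, 27]
dequeue() returns 23 -> [7, 27]
enqueue(20) -> [7, 27, 20]
Final queue (front to back): [7, 27, 20]


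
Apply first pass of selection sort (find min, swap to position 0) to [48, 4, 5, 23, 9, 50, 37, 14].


After one pass: [4, 48, 5, 23, 9, 50, 37, 14]


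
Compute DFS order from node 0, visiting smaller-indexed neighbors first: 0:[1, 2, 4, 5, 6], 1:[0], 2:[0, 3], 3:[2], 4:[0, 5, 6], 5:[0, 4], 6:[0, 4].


DFS stack-based: start with [0]
Visit order: [0, 1, 2, 3, 4, 5, 6]


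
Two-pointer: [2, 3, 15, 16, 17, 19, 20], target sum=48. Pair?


Two pointers: lo=0, hi=6
No pair sums to 48


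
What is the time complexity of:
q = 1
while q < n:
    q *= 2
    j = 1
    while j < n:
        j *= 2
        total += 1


Per nesting level: O(log n) * O(log n) = O((log n)^2)
Complexity: O((log n)^2)


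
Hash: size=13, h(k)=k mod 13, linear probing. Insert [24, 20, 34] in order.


Insertions: 24->slot 11; 20->slot 7; 34->slot 8
Table: [None, None, None, None, None, None, None, 20, 34, None, None, 24, None]


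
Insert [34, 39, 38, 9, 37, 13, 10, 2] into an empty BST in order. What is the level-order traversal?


Root = 34; build tree by BST insertion.
Level-Order traversal: [34, 9, 39, 2, 13, 38, 10, 37]


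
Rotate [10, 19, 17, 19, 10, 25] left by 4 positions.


Left rotate by 4: [10, 25, 10, 19, 17, 19]


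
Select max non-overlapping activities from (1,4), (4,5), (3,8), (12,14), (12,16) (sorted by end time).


Greedy: pick earliest-ending, then skip overlaps.
Selected (3 activities): [(1, 4), (4, 5), (12, 14)]


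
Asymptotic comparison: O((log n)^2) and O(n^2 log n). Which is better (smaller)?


polylogarithmic grows slower than n^2 log n
O((log n)^2) is asymptotically smaller; O(n^2 log n) grows faster


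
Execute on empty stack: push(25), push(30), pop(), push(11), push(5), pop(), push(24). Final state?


push(25) -> [25]
push(30) -> [25, 30]
pop() returns 30 -> [25]
push(11) -> [25, 11]
push(5) -> [25, 11, 5]
pop() returns 5 -> [25, 11]
push(24) -> [25, 11, 24]
Final stack (bottom to top): [25, 11, 24]


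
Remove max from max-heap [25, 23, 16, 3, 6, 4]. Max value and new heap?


Max = 25
Replace root with last, heapify down
Resulting heap: [23, 6, 16, 3, 4]


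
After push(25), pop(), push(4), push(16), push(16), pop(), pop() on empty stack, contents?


push(25) -> [25]
pop() returns 25 -> []
push(4) -> [4]
push(16) -> [4, 16]
push(16) -> [4, 16, 16]
pop() returns 16 -> [4, 16]
pop() returns 16 -> [4]
Final stack (bottom to top): [4]


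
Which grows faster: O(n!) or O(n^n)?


factorial grows slower than n^n
O(n!) is asymptotically smaller; O(n^n) grows faster


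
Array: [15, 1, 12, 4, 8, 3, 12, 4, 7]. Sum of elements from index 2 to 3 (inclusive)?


Prefix sums: [0, 15, 16, 28, 32, 40, 43, 55, 59, 66]
Sum[2..3] = prefix[4] - prefix[2] = 32 - 16 = 16


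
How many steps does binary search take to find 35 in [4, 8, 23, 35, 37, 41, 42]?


Search for 35:
[0,6] mid=3 arr[3]=35
Total: 1 comparisons


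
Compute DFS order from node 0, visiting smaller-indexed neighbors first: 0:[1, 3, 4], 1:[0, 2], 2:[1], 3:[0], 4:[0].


DFS stack-based: start with [0]
Visit order: [0, 1, 2, 3, 4]


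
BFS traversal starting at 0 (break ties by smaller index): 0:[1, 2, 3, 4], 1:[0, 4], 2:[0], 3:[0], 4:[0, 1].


BFS queue: start with [0]
Visit order: [0, 1, 2, 3, 4]


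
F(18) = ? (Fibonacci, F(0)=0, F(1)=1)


F(n)=F(n-1)+F(n-2)
...F(16)=987, F(17)=1597, F(18)=2584


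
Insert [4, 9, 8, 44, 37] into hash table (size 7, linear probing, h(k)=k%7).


Insertions: 4->slot 4; 9->slot 2; 8->slot 1; 44->slot 3; 37->slot 5
Table: [None, 8, 9, 44, 4, 37, None]


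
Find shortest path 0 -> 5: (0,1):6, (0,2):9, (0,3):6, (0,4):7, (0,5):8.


Dijkstra from 0:
Distances: {0: 0, 1: 6, 2: 9, 3: 6, 4: 7, 5: 8}
Shortest distance to 5 = 8, path = [0, 5]


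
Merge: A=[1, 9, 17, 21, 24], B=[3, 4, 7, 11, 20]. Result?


Compare heads, take smaller each step.
Merged: [1, 3, 4, 7, 9, 11, 17, 20, 21, 24]


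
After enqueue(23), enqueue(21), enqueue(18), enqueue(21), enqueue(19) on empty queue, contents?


enqueue(23) -> [23]
enqueue(21) -> [23, 21]
enqueue(18) -> [23, 21, 18]
enqueue(21) -> [23, 21, 18, 21]
enqueue(19) -> [23, 21, 18, 21, 19]
Final queue (front to back): [23, 21, 18, 21, 19]


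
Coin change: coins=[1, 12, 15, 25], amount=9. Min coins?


dp[0]=0; dp[i]=1+min(dp[i-c] for c in coins)
...dp[4]=4, dp[5]=5, dp[6]=6, dp[7]=7, dp[8]=8, dp[9]=9
Minimum coins for 9 = 9


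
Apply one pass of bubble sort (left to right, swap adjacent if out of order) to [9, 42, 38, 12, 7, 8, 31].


After one pass: [9, 38, 12, 7, 8, 31, 42]


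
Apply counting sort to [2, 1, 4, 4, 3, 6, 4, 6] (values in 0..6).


Count array: [0, 1, 1, 1, 3, 0, 2]
Reconstruct: [1, 2, 3, 4, 4, 4, 6, 6]


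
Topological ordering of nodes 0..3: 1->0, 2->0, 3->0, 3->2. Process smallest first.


Kahn's algorithm, process smallest node first
Order: [1, 3, 2, 0]


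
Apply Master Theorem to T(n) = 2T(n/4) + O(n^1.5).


a=2, b=4, c=1.5. log_4(2)=0.5 < c=1.5. Case 3: O(n^c) = O(n^1.500)
Complexity: O(n^1.500)


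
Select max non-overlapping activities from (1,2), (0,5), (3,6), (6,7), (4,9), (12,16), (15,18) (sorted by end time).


Greedy: pick earliest-ending, then skip overlaps.
Selected (4 activities): [(1, 2), (3, 6), (6, 7), (12, 16)]


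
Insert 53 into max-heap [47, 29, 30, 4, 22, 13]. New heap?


Append 53: [47, 29, 30, 4, 22, 13, 53]
Bubble up: swap idx 6(53) with idx 2(30); swap idx 2(53) with idx 0(47)
Result: [53, 29, 47, 4, 22, 13, 30]


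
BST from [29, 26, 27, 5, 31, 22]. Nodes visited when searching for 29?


BST root = 29
Search for 29: compare at each node
Path: [29]


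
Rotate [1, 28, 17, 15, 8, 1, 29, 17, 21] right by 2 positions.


Right rotate by 2: [17, 21, 1, 28, 17, 15, 8, 1, 29]


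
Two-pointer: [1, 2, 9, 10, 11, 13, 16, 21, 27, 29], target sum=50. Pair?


Two pointers: lo=0, hi=9
Found pair: (21, 29) summing to 50


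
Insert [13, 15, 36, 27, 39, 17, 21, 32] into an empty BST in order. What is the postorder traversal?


Root = 13; build tree by BST insertion.
Postorder traversal: [21, 17, 32, 27, 39, 36, 15, 13]


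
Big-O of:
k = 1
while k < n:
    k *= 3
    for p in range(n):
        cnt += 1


Per nesting level: O(log n) * O(n) = O(n log n)
Complexity: O(n log n)


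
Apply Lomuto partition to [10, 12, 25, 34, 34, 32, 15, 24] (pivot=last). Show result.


Elements <= 24 go left of pivot.
Result: [10, 12, 15, 24, 34, 32, 25, 34], pivot at index 3


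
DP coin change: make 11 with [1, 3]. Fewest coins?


dp[0]=0; dp[i]=1+min(dp[i-c] for c in coins)
...dp[6]=2, dp[7]=3, dp[8]=4, dp[9]=3, dp[10]=4, dp[11]=5
Minimum coins for 11 = 5


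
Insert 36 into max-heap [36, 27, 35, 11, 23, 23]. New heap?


Append 36: [36, 27, 35, 11, 23, 23, 36]
Bubble up: swap idx 6(36) with idx 2(35)
Result: [36, 27, 36, 11, 23, 23, 35]


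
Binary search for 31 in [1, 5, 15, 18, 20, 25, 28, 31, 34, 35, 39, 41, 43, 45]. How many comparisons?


Search for 31:
[0,13] mid=6 arr[6]=28
[7,13] mid=10 arr[10]=39
[7,9] mid=8 arr[8]=34
[7,7] mid=7 arr[7]=31
Total: 4 comparisons


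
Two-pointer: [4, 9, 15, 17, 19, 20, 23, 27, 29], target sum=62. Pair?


Two pointers: lo=0, hi=8
No pair sums to 62


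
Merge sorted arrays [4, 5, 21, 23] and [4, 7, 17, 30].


Compare heads, take smaller each step.
Merged: [4, 4, 5, 7, 17, 21, 23, 30]


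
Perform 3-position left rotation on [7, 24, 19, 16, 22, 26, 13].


Left rotate by 3: [16, 22, 26, 13, 7, 24, 19]


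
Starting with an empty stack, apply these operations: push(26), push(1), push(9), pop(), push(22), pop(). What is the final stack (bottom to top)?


push(26) -> [26]
push(1) -> [26, 1]
push(9) -> [26, 1, 9]
pop() returns 9 -> [26, 1]
push(22) -> [26, 1, 22]
pop() returns 22 -> [26, 1]
Final stack (bottom to top): [26, 1]


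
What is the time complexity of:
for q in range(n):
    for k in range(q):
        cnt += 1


Per nesting level: O(n) * O(n) [triangular over q] = O(n^2)
Complexity: O(n^2)


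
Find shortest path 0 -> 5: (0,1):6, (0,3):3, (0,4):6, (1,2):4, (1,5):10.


Dijkstra from 0:
Distances: {0: 0, 1: 6, 2: 10, 3: 3, 4: 6, 5: 16}
Shortest distance to 5 = 16, path = [0, 1, 5]


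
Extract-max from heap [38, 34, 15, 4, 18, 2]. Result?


Max = 38
Replace root with last, heapify down
Resulting heap: [34, 18, 15, 4, 2]


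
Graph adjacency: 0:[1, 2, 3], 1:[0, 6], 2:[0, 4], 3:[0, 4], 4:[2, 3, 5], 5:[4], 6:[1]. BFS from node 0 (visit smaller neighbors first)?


BFS queue: start with [0]
Visit order: [0, 1, 2, 3, 6, 4, 5]


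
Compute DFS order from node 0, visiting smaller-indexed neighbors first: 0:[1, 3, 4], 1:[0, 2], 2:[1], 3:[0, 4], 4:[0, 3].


DFS stack-based: start with [0]
Visit order: [0, 1, 2, 3, 4]


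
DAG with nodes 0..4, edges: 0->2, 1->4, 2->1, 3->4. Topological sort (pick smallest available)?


Kahn's algorithm, process smallest node first
Order: [0, 2, 1, 3, 4]


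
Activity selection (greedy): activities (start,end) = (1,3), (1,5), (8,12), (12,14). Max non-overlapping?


Greedy: pick earliest-ending, then skip overlaps.
Selected (3 activities): [(1, 3), (8, 12), (12, 14)]


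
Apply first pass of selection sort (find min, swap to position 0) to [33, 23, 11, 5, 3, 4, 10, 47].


After one pass: [3, 23, 11, 5, 33, 4, 10, 47]


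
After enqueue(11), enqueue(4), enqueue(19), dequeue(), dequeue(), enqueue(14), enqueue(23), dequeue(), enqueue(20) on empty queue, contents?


enqueue(11) -> [11]
enqueue(4) -> [11, 4]
enqueue(19) -> [11, 4, 19]
dequeue() returns 11 -> [4, 19]
dequeue() returns 4 -> [19]
enqueue(14) -> [19, 14]
enqueue(23) -> [19, 14, 23]
dequeue() returns 19 -> [14, 23]
enqueue(20) -> [14, 23, 20]
Final queue (front to back): [14, 23, 20]


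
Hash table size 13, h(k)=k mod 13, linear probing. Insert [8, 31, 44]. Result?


Insertions: 8->slot 8; 31->slot 5; 44->slot 6
Table: [None, None, None, None, None, 31, 44, None, 8, None, None, None, None]


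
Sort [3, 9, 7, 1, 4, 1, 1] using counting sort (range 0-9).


Count array: [0, 3, 0, 1, 1, 0, 0, 1, 0, 1]
Reconstruct: [1, 1, 1, 3, 4, 7, 9]


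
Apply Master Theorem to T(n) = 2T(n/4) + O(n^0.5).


a=2, b=4, c=0.5. log_4(2)=0.5 = c=0.5. Case 2: O(n^c log n) = O(sqrt(n) log n)
Complexity: O(sqrt(n) log n)


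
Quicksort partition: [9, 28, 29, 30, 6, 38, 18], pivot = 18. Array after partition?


Elements <= 18 go left of pivot.
Result: [9, 6, 18, 30, 28, 38, 29], pivot at index 2


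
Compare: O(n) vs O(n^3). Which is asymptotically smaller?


linear grows slower than cubic
O(n) is asymptotically smaller; O(n^3) grows faster


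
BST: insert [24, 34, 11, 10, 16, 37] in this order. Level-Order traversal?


Root = 24; build tree by BST insertion.
Level-Order traversal: [24, 11, 34, 10, 16, 37]


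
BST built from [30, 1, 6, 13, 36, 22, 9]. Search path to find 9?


BST root = 30
Search for 9: compare at each node
Path: [30, 1, 6, 13, 9]


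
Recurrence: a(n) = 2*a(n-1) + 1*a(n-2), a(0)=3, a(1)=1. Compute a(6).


Build bottom-up:
...a(4)=27, a(5)=65, a(6)=2*65+1*27=157


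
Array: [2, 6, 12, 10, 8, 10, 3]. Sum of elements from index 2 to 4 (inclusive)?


Prefix sums: [0, 2, 8, 20, 30, 38, 48, 51]
Sum[2..4] = prefix[5] - prefix[2] = 38 - 8 = 30


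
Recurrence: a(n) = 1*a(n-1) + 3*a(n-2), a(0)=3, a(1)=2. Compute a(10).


Build bottom-up:
...a(8)=1307, a(9)=2969, a(10)=1*2969+3*1307=6890


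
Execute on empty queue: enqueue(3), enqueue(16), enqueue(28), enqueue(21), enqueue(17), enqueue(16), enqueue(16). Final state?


enqueue(3) -> [3]
enqueue(16) -> [3, 16]
enqueue(28) -> [3, 16, 28]
enqueue(21) -> [3, 16, 28, 21]
enqueue(17) -> [3, 16, 28, 21, 17]
enqueue(16) -> [3, 16, 28, 21, 17, 16]
enqueue(16) -> [3, 16, 28, 21, 17, 16, 16]
Final queue (front to back): [3, 16, 28, 21, 17, 16, 16]


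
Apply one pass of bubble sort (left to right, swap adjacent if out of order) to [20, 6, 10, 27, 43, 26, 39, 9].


After one pass: [6, 10, 20, 27, 26, 39, 9, 43]


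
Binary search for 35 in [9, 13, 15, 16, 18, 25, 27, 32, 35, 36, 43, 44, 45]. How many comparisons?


Search for 35:
[0,12] mid=6 arr[6]=27
[7,12] mid=9 arr[9]=36
[7,8] mid=7 arr[7]=32
[8,8] mid=8 arr[8]=35
Total: 4 comparisons


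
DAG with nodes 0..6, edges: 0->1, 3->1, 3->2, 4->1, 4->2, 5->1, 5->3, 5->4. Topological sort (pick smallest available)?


Kahn's algorithm, process smallest node first
Order: [0, 5, 3, 4, 1, 2, 6]


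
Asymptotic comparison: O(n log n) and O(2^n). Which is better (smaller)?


linearithmic grows slower than exponential
O(n log n) is asymptotically smaller; O(2^n) grows faster


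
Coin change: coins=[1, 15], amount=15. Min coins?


dp[0]=0; dp[i]=1+min(dp[i-c] for c in coins)
...dp[10]=10, dp[11]=11, dp[12]=12, dp[13]=13, dp[14]=14, dp[15]=1
Minimum coins for 15 = 1


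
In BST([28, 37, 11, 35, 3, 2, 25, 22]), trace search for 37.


BST root = 28
Search for 37: compare at each node
Path: [28, 37]


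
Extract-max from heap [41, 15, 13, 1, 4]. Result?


Max = 41
Replace root with last, heapify down
Resulting heap: [15, 4, 13, 1]


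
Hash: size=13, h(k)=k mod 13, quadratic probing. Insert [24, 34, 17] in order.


Insertions: 24->slot 11; 34->slot 8; 17->slot 4
Table: [None, None, None, None, 17, None, None, None, 34, None, None, 24, None]


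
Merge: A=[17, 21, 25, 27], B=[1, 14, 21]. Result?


Compare heads, take smaller each step.
Merged: [1, 14, 17, 21, 21, 25, 27]


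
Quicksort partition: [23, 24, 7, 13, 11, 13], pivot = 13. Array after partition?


Elements <= 13 go left of pivot.
Result: [7, 13, 11, 13, 23, 24], pivot at index 3


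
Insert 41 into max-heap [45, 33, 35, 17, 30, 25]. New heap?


Append 41: [45, 33, 35, 17, 30, 25, 41]
Bubble up: swap idx 6(41) with idx 2(35)
Result: [45, 33, 41, 17, 30, 25, 35]


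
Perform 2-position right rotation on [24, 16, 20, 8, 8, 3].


Right rotate by 2: [8, 3, 24, 16, 20, 8]


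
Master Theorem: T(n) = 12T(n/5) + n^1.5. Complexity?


a=12, b=5, c=1.5. log_5(12)=1.544 > c=1.5. Case 1: O(n^log_b(a)) = O(n^1.544)
Complexity: O(n^1.544)


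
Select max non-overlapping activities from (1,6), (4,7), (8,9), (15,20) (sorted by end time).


Greedy: pick earliest-ending, then skip overlaps.
Selected (3 activities): [(1, 6), (8, 9), (15, 20)]


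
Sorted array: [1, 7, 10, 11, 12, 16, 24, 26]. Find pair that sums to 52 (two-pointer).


Two pointers: lo=0, hi=7
No pair sums to 52


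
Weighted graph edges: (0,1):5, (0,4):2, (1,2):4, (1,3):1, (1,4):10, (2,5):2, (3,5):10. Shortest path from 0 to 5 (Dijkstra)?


Dijkstra from 0:
Distances: {0: 0, 1: 5, 2: 9, 3: 6, 4: 2, 5: 11}
Shortest distance to 5 = 11, path = [0, 1, 2, 5]


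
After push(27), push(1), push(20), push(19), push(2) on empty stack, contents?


push(27) -> [27]
push(1) -> [27, 1]
push(20) -> [27, 1, 20]
push(19) -> [27, 1, 20, 19]
push(2) -> [27, 1, 20, 19, 2]
Final stack (bottom to top): [27, 1, 20, 19, 2]


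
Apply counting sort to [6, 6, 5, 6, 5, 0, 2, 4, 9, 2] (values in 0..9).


Count array: [1, 0, 2, 0, 1, 2, 3, 0, 0, 1]
Reconstruct: [0, 2, 2, 4, 5, 5, 6, 6, 6, 9]


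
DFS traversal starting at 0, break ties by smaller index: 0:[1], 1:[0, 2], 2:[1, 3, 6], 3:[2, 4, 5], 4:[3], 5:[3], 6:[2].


DFS stack-based: start with [0]
Visit order: [0, 1, 2, 3, 4, 5, 6]


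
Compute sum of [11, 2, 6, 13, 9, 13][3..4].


Prefix sums: [0, 11, 13, 19, 32, 41, 54]
Sum[3..4] = prefix[5] - prefix[3] = 41 - 19 = 22


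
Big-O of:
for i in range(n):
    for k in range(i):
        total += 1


Per nesting level: O(n) * O(n) [triangular over i] = O(n^2)
Complexity: O(n^2)


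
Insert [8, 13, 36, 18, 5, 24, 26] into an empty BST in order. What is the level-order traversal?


Root = 8; build tree by BST insertion.
Level-Order traversal: [8, 5, 13, 36, 18, 24, 26]


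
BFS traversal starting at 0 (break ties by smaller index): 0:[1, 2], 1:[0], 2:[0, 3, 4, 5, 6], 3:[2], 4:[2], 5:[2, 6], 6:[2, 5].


BFS queue: start with [0]
Visit order: [0, 1, 2, 3, 4, 5, 6]


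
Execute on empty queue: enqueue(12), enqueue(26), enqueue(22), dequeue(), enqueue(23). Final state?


enqueue(12) -> [12]
enqueue(26) -> [12, 26]
enqueue(22) -> [12, 26, 22]
dequeue() returns 12 -> [26, 22]
enqueue(23) -> [26, 22, 23]
Final queue (front to back): [26, 22, 23]


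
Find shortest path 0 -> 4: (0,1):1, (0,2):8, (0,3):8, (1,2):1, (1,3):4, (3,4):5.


Dijkstra from 0:
Distances: {0: 0, 1: 1, 2: 2, 3: 5, 4: 10}
Shortest distance to 4 = 10, path = [0, 1, 3, 4]


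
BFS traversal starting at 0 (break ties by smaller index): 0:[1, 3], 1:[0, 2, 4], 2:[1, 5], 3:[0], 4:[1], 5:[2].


BFS queue: start with [0]
Visit order: [0, 1, 3, 2, 4, 5]


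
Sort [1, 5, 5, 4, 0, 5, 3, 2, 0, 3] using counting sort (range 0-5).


Count array: [2, 1, 1, 2, 1, 3]
Reconstruct: [0, 0, 1, 2, 3, 3, 4, 5, 5, 5]
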